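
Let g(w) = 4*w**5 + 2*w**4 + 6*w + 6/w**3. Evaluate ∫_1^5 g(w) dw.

By the power rule, an antiderivative is F(w) = 2*w**6/3 + 2*w**5/5 + 3*w**2 - 3/w**2.
Then F(5) - F(1) = (880616/75) - (16/15) = 293512/25.

293512/25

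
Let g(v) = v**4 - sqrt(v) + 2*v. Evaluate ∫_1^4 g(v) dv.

By the power rule, an antiderivative is F(v) = v**5/5 - 2*v**(3/2)/3 + v**2.
Then F(4) - F(1) = (3232/15) - (8/15) = 3224/15.

3224/15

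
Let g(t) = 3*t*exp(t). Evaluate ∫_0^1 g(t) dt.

3

Integrate by parts once (u = t, dv = 3*exp(t) dt).
An antiderivative is F(t) = (3*t - 3)*exp(t).
Then F(1) - F(0) = (0) - (-3) = 3.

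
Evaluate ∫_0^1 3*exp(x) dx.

An antiderivative is F(x) = 3*exp(x).
Then F(1) - F(0) = (3*E) - (3) = -3 + 3*E.

-3 + 3*E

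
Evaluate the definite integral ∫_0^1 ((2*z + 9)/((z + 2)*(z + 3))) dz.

-11*log(2) + 8*log(3)

Factor the denominator: z**2 + 5*z + 6 = (z + 3)(z + 2).
Partial fractions: (2*z + 9)/((z + 2)*(z + 3)) = -3/(z + 3) + 5/(z + 2).
An antiderivative is F(z) = 5*log(z + 2) - 3*log(z + 3).
Then F(1) - F(0) = (-6*log(2) + 5*log(3)) - (log(32/27)) = -11*log(2) + 8*log(3).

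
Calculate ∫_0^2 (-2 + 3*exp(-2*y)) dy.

An antiderivative is F(y) = -2*y - 3*exp(-2*y)/2.
Then F(2) - F(0) = (-4 - 3*exp(-4)/2) - (-3/2) = -5/2 - 3*exp(-4)/2.

-5/2 - 3*exp(-4)/2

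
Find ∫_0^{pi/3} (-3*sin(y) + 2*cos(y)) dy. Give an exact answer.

-3/2 + sqrt(3)

An antiderivative is F(y) = 2*sin(y) + 3*cos(y).
Then F(pi/3) - F(0) = (3/2 + sqrt(3)) - (3) = -3/2 + sqrt(3).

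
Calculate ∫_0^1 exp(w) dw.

An antiderivative is F(w) = exp(w).
Then F(1) - F(0) = (E) - (1) = -1 + E.

-1 + E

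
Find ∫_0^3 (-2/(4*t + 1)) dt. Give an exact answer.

An antiderivative is F(t) = -log(4*t + 1)/2.
Then F(3) - F(0) = (-log(13)/2) - (0) = -log(13)/2.

-log(13)/2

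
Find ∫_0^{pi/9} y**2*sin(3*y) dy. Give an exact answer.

Integrate by parts twice (u = y^2, dv = sin(3*y) dy).
An antiderivative is F(y) = -y**2*cos(3*y)/3 + 2*y*sin(3*y)/9 + 2*cos(3*y)/27.
Then F(pi/9) - F(0) = (-pi**2/486 + 1/27 + sqrt(3)*pi/81) - (2/27) = -1/27 - pi**2/486 + sqrt(3)*pi/81.

-1/27 - pi**2/486 + sqrt(3)*pi/81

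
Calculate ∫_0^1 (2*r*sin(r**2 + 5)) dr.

-cos(6) + cos(5)

Let u = r**2 + 5, so du = 2*r dr. When r = 0, u = 5; when r = 1, u = 6.
The integral becomes ∫ sin(u) du from 5 to 6, with antiderivative -cos(u).
Back in r: F(r) = -cos(r**2 + 5).
Then F(1) - F(0) = (-cos(6)) - (-cos(5)) = -cos(6) + cos(5).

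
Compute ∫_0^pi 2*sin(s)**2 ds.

pi

Use the identity sin^2(s) = (1 - cos(2*s))/2.
An antiderivative is F(s) = s - sin(2*s)/2.
Then F(pi) - F(0) = (pi) - (0) = pi.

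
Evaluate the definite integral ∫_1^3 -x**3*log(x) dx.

Integrate by parts once (u = ln x, dv = -x**3 dx).
An antiderivative is F(x) = -x**4*(4*log(x) - 1)/16.
Then F(3) - F(1) = (81/16 - 81*log(3)/4) - (1/16) = 5 - 81*log(3)/4.

5 - 81*log(3)/4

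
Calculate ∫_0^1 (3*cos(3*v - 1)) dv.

Let u = 3*v - 1, so du = 3 dv. When v = 0, u = -1; when v = 1, u = 2.
The integral becomes ∫ cos(u) du from -1 to 2, with antiderivative sin(u).
Back in v: F(v) = sin(3*v - 1).
Then F(1) - F(0) = (sin(2)) - (-sin(1)) = sin(1) + sin(2).

sin(1) + sin(2)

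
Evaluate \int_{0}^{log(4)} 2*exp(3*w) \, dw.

Let u = exp(w), so du = exp(w) dw. When w = 0, u = 1; when w = log(4), u = 4.
The integral becomes 2·∫ u**2 du from 1 to 4, with antiderivative 2*u**3/3.
Back in w: F(w) = 2*exp(3*w)/3.
Then F(log(4)) - F(0) = (128/3) - (2/3) = 42.

42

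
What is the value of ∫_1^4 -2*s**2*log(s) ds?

Integrate by parts once (u = ln s, dv = -2*s**2 ds).
An antiderivative is F(s) = -2*s**3*(3*log(s) - 1)/9.
Then F(4) - F(1) = (128/9 - 256*log(2)/3) - (2/9) = 14 - 256*log(2)/3.

14 - 256*log(2)/3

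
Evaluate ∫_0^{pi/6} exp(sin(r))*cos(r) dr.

-1 + exp(1/2)

Let u = sin(r), so du = cos(r) dr. When r = 0, u = 0; when r = pi/6, u = 1/2.
The integral becomes ∫ exp(u) du from 0 to 1/2, with antiderivative exp(u).
Back in r: F(r) = exp(sin(r)).
Then F(pi/6) - F(0) = (exp(1/2)) - (1) = -1 + exp(1/2).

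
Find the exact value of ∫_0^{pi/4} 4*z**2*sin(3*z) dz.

-8/27 - 4*sqrt(2)/27 + sqrt(2)*pi/9 + sqrt(2)*pi**2/24

Integrate by parts twice (u = z^2, dv = 4*sin(3*z) dz).
An antiderivative is F(z) = -4*z**2*cos(3*z)/3 + 8*z*sin(3*z)/9 + 8*cos(3*z)/27.
Then F(pi/4) - F(0) = (sqrt(2)*(-32 + 24*pi + 9*pi**2)/216) - (8/27) = -8/27 - 4*sqrt(2)/27 + sqrt(2)*pi/9 + sqrt(2)*pi**2/24.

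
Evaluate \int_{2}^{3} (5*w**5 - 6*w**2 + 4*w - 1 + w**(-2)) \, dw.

By the power rule, an antiderivative is F(w) = 5*w**6/6 - 2*w**3 + 2*w**2 - w - 1/w.
Then F(3) - F(2) = (3409/6) - (257/6) = 1576/3.

1576/3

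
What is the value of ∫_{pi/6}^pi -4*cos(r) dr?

2

An antiderivative is F(r) = -4*sin(r).
Then F(pi) - F(pi/6) = (0) - (-2) = 2.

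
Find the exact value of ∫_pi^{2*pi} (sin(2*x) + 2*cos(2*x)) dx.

0

An antiderivative is F(x) = sin(2*x) - cos(2*x)/2.
Then F(2*pi) - F(pi) = (-1/2) - (-1/2) = 0.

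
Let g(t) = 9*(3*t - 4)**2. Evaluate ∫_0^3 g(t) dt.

Let u = 3*t - 4, so du = 3 dt. When t = 0, u = -4; when t = 3, u = 5.
The integral becomes 3·∫ u**2 du from -4 to 5, with antiderivative u**3.
Back in t: F(t) = (3*t - 4)**3.
Then F(3) - F(0) = (125) - (-64) = 189.

189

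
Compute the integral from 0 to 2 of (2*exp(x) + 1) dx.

An antiderivative is F(x) = x + 2*exp(x).
Then F(2) - F(0) = (2 + 2*exp(2)) - (2) = 2*exp(2).

2*exp(2)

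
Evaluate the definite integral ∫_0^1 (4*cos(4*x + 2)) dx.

Let u = 4*x + 2, so du = 4 dx. When x = 0, u = 2; when x = 1, u = 6.
The integral becomes ∫ cos(u) du from 2 to 6, with antiderivative sin(u).
Back in x: F(x) = sin(4*x + 2).
Then F(1) - F(0) = (sin(6)) - (sin(2)) = -sin(2) + sin(6).

-sin(2) + sin(6)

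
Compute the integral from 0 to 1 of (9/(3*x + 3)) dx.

log(8)

Let u = 3*x + 3, so du = 3 dx. When x = 0, u = 3; when x = 1, u = 6.
The integral becomes 3·∫ 1/u du from 3 to 6, with antiderivative 3*log(u).
Back in x: F(x) = 3*log(3*x + 3).
Then F(1) - F(0) = (3*log(2) + 3*log(3)) - (log(27)) = log(8).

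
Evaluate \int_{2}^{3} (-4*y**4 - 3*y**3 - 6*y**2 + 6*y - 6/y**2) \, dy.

By the power rule, an antiderivative is F(y) = -4*y**5/5 - 3*y**4/4 - 2*y**3 + 3*y**2 + 6/y.
Then F(3) - F(2) = (-5603/20) - (-193/5) = -4831/20.

-4831/20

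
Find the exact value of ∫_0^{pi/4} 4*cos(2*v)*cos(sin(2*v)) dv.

Let u = sin(2*v), so du = 2*cos(2*v) dv. When v = 0, u = 0; when v = pi/4, u = 1.
The integral becomes 2·∫ cos(u) du from 0 to 1, with antiderivative 2*sin(u).
Back in v: F(v) = 2*sin(sin(2*v)).
Then F(pi/4) - F(0) = (2*sin(1)) - (0) = 2*sin(1).

2*sin(1)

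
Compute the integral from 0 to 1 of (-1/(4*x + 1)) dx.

An antiderivative is F(x) = -log(4*x + 1)/4.
Then F(1) - F(0) = (-log(5)/4) - (0) = -log(5)/4.

-log(5)/4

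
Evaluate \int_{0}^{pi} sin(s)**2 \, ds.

pi/2

Use the identity sin^2(s) = (1 - cos(2*s))/2.
An antiderivative is F(s) = s/2 - sin(2*s)/4.
Then F(pi) - F(0) = (pi/2) - (0) = pi/2.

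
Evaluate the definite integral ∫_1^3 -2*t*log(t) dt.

Integrate by parts once (u = ln t, dv = -2*t dt).
An antiderivative is F(t) = -t**2*(2*log(t) - 1)/2.
Then F(3) - F(1) = (9/2 - 9*log(3)) - (1/2) = 4 - 9*log(3).

4 - 9*log(3)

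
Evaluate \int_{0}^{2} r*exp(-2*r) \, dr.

Integrate by parts once (u = r, dv = exp(-2*r) dr).
An antiderivative is F(r) = (-2*r - 1)*exp(-2*r)/4.
Then F(2) - F(0) = (-5*exp(-4)/4) - (-1/4) = (-5 + exp(4))*exp(-4)/4.

(-5 + exp(4))*exp(-4)/4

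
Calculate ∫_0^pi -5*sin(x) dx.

-10

An antiderivative is F(x) = 5*cos(x).
Then F(pi) - F(0) = (-5) - (5) = -10.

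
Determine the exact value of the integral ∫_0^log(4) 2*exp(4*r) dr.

Let u = exp(r), so du = exp(r) dr. When r = 0, u = 1; when r = log(4), u = 4.
The integral becomes 2·∫ u**3 du from 1 to 4, with antiderivative u**4/2.
Back in r: F(r) = exp(4*r)/2.
Then F(log(4)) - F(0) = (128) - (1/2) = 255/2.

255/2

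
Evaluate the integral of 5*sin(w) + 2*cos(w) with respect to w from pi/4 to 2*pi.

-5 + 3*sqrt(2)/2

An antiderivative is F(w) = 2*sin(w) - 5*cos(w).
Then F(2*pi) - F(pi/4) = (-5) - (-3*sqrt(2)/2) = -5 + 3*sqrt(2)/2.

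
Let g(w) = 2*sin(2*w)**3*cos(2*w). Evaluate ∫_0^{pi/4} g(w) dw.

Let u = sin(2*w), so du = 2*cos(2*w) dw. When w = 0, u = 0; when w = pi/4, u = 1.
The integral becomes ∫ u**3 du from 0 to 1, with antiderivative u**4/4.
Back in w: F(w) = sin(2*w)**4/4.
Then F(pi/4) - F(0) = (1/4) - (0) = 1/4.

1/4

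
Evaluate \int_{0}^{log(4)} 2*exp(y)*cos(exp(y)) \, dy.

-2*sin(1) + 2*sin(4)

Let u = exp(y), so du = exp(y) dy. When y = 0, u = 1; when y = log(4), u = 4.
The integral becomes 2·∫ cos(u) du from 1 to 4, with antiderivative 2*sin(u).
Back in y: F(y) = 2*sin(exp(y)).
Then F(log(4)) - F(0) = (2*sin(4)) - (2*sin(1)) = -2*sin(1) + 2*sin(4).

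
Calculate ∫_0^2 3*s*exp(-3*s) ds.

Integrate by parts once (u = s, dv = 3*exp(-3*s) ds).
An antiderivative is F(s) = (-3*s - 1)*exp(-3*s)/3.
Then F(2) - F(0) = (-7*exp(-6)/3) - (-1/3) = (-7 + exp(6))*exp(-6)/3.

(-7 + exp(6))*exp(-6)/3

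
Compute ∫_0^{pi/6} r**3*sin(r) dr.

Integrate by parts 3 times (u = r^3, dv = sin(r) dr).
An antiderivative is F(r) = -r**3*cos(r) + 3*r**2*sin(r) + 6*r*cos(r) - 6*sin(r).
Then F(pi/6) - F(0) = (-3 - sqrt(3)*pi**3/432 + pi**2/24 + sqrt(3)*pi/2) - (0) = -3 - sqrt(3)*pi**3/432 + pi**2/24 + sqrt(3)*pi/2.

-3 - sqrt(3)*pi**3/432 + pi**2/24 + sqrt(3)*pi/2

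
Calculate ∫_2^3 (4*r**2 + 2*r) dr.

By the power rule, an antiderivative is F(r) = 4*r**3/3 + r**2.
Then F(3) - F(2) = (45) - (44/3) = 91/3.

91/3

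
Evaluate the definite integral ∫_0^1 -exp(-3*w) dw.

An antiderivative is F(w) = exp(-3*w)/3.
Then F(1) - F(0) = (exp(-3)/3) - (1/3) = (1 - exp(3))*exp(-3)/3.

(1 - exp(3))*exp(-3)/3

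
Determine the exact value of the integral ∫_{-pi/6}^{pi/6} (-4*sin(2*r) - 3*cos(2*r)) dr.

An antiderivative is F(r) = -3*sin(2*r)/2 + 2*cos(2*r).
Then F(pi/6) - F(-pi/6) = (1 - 3*sqrt(3)/4) - (1 + 3*sqrt(3)/4) = -3*sqrt(3)/2.

-3*sqrt(3)/2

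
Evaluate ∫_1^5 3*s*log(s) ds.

-18 + 75*log(5)/2

Integrate by parts once (u = ln s, dv = 3*s ds).
An antiderivative is F(s) = 3*s**2*(2*log(s) - 1)/4.
Then F(5) - F(1) = (-75/4 + 75*log(5)/2) - (-3/4) = -18 + 75*log(5)/2.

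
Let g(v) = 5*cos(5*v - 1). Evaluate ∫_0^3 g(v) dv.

sin(1) + sin(14)

Let u = 5*v - 1, so du = 5 dv. When v = 0, u = -1; when v = 3, u = 14.
The integral becomes ∫ cos(u) du from -1 to 14, with antiderivative sin(u).
Back in v: F(v) = sin(5*v - 1).
Then F(3) - F(0) = (sin(14)) - (-sin(1)) = sin(1) + sin(14).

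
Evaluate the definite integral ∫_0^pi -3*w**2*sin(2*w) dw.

3*pi**2/2

Integrate by parts twice (u = w^2, dv = -3*sin(2*w) dw).
An antiderivative is F(w) = 3*w**2*cos(2*w)/2 - 3*w*sin(2*w)/2 - 3*cos(2*w)/4.
Then F(pi) - F(0) = (-3/4 + 3*pi**2/2) - (-3/4) = 3*pi**2/2.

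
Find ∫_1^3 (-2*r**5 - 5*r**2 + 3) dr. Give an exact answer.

-280

By the power rule, an antiderivative is F(r) = -r**6/3 - 5*r**3/3 + 3*r.
Then F(3) - F(1) = (-279) - (1) = -280.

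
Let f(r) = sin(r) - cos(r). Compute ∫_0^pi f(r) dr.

An antiderivative is F(r) = -sin(r) - cos(r).
Then F(pi) - F(0) = (1) - (-1) = 2.

2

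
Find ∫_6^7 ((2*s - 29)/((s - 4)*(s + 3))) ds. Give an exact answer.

Factor the denominator: s**2 - s - 12 = (s + 3)(s - 4).
Partial fractions: (2*s - 29)/((s - 4)*(s + 3)) = 5/(s + 3) - 3/(s - 4).
An antiderivative is F(s) = -3*log(s - 4) + 5*log(s + 3).
Then F(7) - F(6) = (-3*log(3) + 5*log(2) + 5*log(5)) - (-3*log(2) + 10*log(3)) = -13*log(3) + 8*log(2) + 5*log(5).

-13*log(3) + 8*log(2) + 5*log(5)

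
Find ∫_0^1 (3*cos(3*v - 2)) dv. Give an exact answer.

Let u = 3*v - 2, so du = 3 dv. When v = 0, u = -2; when v = 1, u = 1.
The integral becomes ∫ cos(u) du from -2 to 1, with antiderivative sin(u).
Back in v: F(v) = sin(3*v - 2).
Then F(1) - F(0) = (sin(1)) - (-sin(2)) = sin(1) + sin(2).

sin(1) + sin(2)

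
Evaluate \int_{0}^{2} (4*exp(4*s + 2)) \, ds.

Let u = 4*s + 2, so du = 4 ds. When s = 0, u = 2; when s = 2, u = 10.
The integral becomes ∫ exp(u) du from 2 to 10, with antiderivative exp(u).
Back in s: F(s) = exp(4*s + 2).
Then F(2) - F(0) = (exp(10)) - (exp(2)) = -exp(2) + exp(10).

-exp(2) + exp(10)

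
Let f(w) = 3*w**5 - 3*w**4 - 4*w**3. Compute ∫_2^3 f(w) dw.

By the power rule, an antiderivative is F(w) = w**6/2 - 3*w**5/5 - w**4.
Then F(3) - F(2) = (1377/10) - (-16/5) = 1409/10.

1409/10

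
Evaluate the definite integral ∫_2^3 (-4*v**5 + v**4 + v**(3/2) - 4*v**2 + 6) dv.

-6307/15 - 8*sqrt(2)/5 + 18*sqrt(3)/5

By the power rule, an antiderivative is F(v) = -2*v**6/3 + 2*v**(5/2)/5 + v**5/5 - 4*v**3/3 + 6*v.
Then F(3) - F(2) = (-2277/5 + 18*sqrt(3)/5) - (-524/15 + 8*sqrt(2)/5) = -6307/15 - 8*sqrt(2)/5 + 18*sqrt(3)/5.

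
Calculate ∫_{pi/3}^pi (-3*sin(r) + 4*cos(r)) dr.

An antiderivative is F(r) = 4*sin(r) + 3*cos(r).
Then F(pi) - F(pi/3) = (-3) - (3/2 + 2*sqrt(3)) = -9/2 - 2*sqrt(3).

-9/2 - 2*sqrt(3)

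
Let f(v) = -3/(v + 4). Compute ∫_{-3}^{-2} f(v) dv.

An antiderivative is F(v) = -3*log(v + 4).
Then F(-2) - F(-3) = (-log(8)) - (0) = -log(8).

-log(8)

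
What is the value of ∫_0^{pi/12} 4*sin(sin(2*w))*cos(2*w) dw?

Let u = sin(2*w), so du = 2*cos(2*w) dw. When w = 0, u = 0; when w = pi/12, u = 1/2.
The integral becomes 2·∫ sin(u) du from 0 to 1/2, with antiderivative -2*cos(u).
Back in w: F(w) = -2*cos(sin(2*w)).
Then F(pi/12) - F(0) = (-2*cos(1/2)) - (-2) = 2 - 2*cos(1/2).

2 - 2*cos(1/2)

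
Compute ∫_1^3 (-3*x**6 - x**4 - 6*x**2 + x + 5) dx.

-35814/35

By the power rule, an antiderivative is F(x) = -3*x**7/7 - x**5/5 - 2*x**3 + x**2/2 + 5*x.
Then F(3) - F(1) = (-71427/70) - (201/70) = -35814/35.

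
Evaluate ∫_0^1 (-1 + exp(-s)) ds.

An antiderivative is F(s) = -s - exp(-s).
Then F(1) - F(0) = (-1 - exp(-1)) - (-1) = -exp(-1).

-exp(-1)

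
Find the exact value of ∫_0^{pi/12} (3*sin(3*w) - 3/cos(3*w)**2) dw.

-sqrt(2)/2

An antiderivative is F(w) = -cos(3*w) - tan(3*w).
Then F(pi/12) - F(0) = (-1 - sqrt(2)/2) - (-1) = -sqrt(2)/2.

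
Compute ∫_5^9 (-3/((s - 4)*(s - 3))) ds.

-3*log(5) + 3*log(3)

Factor the denominator: s**2 - 7*s + 12 = (s - 3)(s - 4).
Partial fractions: -3/((s - 4)*(s - 3)) = 3/(s - 3) - 3/(s - 4).
An antiderivative is F(s) = -3*log(s - 4) + 3*log(s - 3).
Then F(9) - F(5) = (-3*log(5) + 3*log(2) + 3*log(3)) - (log(8)) = -3*log(5) + 3*log(3).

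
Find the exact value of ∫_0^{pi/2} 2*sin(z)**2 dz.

Use the identity sin^2(z) = (1 - cos(2*z))/2.
An antiderivative is F(z) = z - sin(2*z)/2.
Then F(pi/2) - F(0) = (pi/2) - (0) = pi/2.

pi/2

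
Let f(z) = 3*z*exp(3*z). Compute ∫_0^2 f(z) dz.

Integrate by parts once (u = z, dv = 3*exp(3*z) dz).
An antiderivative is F(z) = (3*z - 1)*exp(3*z)/3.
Then F(2) - F(0) = (5*exp(6)/3) - (-1/3) = 1/3 + 5*exp(6)/3.

1/3 + 5*exp(6)/3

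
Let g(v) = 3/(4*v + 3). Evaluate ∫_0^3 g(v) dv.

An antiderivative is F(v) = 3*log(4*v + 3)/4.
Then F(3) - F(0) = (3*log(15)/4) - (3*log(3)/4) = 3*log(5)/4.

3*log(5)/4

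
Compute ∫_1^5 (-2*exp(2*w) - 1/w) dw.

An antiderivative is F(w) = -exp(2*w) - log(w).
Then F(5) - F(1) = (-exp(10) - log(5)) - (-exp(2)) = -exp(10) - log(5) + exp(2).

-exp(10) - log(5) + exp(2)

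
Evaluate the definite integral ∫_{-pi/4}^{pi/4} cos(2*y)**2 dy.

pi/4

Use the identity cos^2(2*y) = (1 + cos(4*y))/2.
An antiderivative is F(y) = y/2 + sin(4*y)/8.
Then F(pi/4) - F(-pi/4) = (pi/8) - (-pi/8) = pi/4.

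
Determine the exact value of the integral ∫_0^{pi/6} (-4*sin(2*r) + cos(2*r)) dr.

-1 + sqrt(3)/4

An antiderivative is F(r) = sin(2*r)/2 + 2*cos(2*r).
Then F(pi/6) - F(0) = (sqrt(3)/4 + 1) - (2) = -1 + sqrt(3)/4.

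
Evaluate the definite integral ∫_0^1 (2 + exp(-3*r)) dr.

An antiderivative is F(r) = 2*r - exp(-3*r)/3.
Then F(1) - F(0) = (2 - exp(-3)/3) - (-1/3) = 7/3 - exp(-3)/3.

7/3 - exp(-3)/3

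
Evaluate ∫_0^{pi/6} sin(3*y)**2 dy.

pi/12

Use the identity sin^2(3*y) = (1 - cos(6*y))/2.
An antiderivative is F(y) = y/2 - sin(6*y)/12.
Then F(pi/6) - F(0) = (pi/12) - (0) = pi/12.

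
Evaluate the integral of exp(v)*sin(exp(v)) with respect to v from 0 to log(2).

-cos(2) + cos(1)

Let u = exp(v), so du = exp(v) dv. When v = 0, u = 1; when v = log(2), u = 2.
The integral becomes ∫ sin(u) du from 1 to 2, with antiderivative -cos(u).
Back in v: F(v) = -cos(exp(v)).
Then F(log(2)) - F(0) = (-cos(2)) - (-cos(1)) = -cos(2) + cos(1).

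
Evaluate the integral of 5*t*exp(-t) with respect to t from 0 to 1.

5 - 10*exp(-1)

Integrate by parts once (u = t, dv = 5*exp(-t) dt).
An antiderivative is F(t) = (-5*t - 5)*exp(-t).
Then F(1) - F(0) = (-10*exp(-1)) - (-5) = 5 - 10*exp(-1).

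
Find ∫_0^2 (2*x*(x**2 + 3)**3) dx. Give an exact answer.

Let u = x**2 + 3, so du = 2*x dx. When x = 0, u = 3; when x = 2, u = 7.
The integral becomes ∫ u**3 du from 3 to 7, with antiderivative u**4/4.
Back in x: F(x) = (x**2 + 3)**4/4.
Then F(2) - F(0) = (2401/4) - (81/4) = 580.

580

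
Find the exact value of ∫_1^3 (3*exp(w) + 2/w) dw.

-3*exp(1) + log(9) + 3*exp(3)

An antiderivative is F(w) = 3*exp(w) + 2*log(w).
Then F(3) - F(1) = (log(9) + 3*exp(3)) - (3*exp(1)) = -3*exp(1) + log(9) + 3*exp(3).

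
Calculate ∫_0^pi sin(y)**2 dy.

Use the identity sin^2(y) = (1 - cos(2*y))/2.
An antiderivative is F(y) = y/2 - sin(2*y)/4.
Then F(pi) - F(0) = (pi/2) - (0) = pi/2.

pi/2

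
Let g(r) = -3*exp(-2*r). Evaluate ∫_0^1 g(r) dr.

An antiderivative is F(r) = 3*exp(-2*r)/2.
Then F(1) - F(0) = (3*exp(-2)/2) - (3/2) = -3/2 + 3*exp(-2)/2.

-3/2 + 3*exp(-2)/2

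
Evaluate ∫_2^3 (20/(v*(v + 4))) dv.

-5*log(7) + 10*log(3)

Factor the denominator: v**2 + 4*v = (v + 4)v.
Partial fractions: 20/(v*(v + 4)) = -5/(v + 4) + 5/v.
An antiderivative is F(v) = 5*log(v) - 5*log(v + 4).
Then F(3) - F(2) = (-5*log(7) + 5*log(3)) - (-5*log(3)) = -5*log(7) + 10*log(3).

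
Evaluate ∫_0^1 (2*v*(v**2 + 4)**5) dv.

3843/2

Let u = v**2 + 4, so du = 2*v dv. When v = 0, u = 4; when v = 1, u = 5.
The integral becomes ∫ u**5 du from 4 to 5, with antiderivative u**6/6.
Back in v: F(v) = (v**2 + 4)**6/6.
Then F(1) - F(0) = (15625/6) - (2048/3) = 3843/2.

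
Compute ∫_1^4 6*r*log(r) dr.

Integrate by parts once (u = ln r, dv = 6*r dr).
An antiderivative is F(r) = 3*r**2*(2*log(r) - 1)/2.
Then F(4) - F(1) = (-24 + 96*log(2)) - (-3/2) = -45/2 + 96*log(2).

-45/2 + 96*log(2)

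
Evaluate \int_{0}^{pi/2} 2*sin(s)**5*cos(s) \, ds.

Let u = sin(s), so du = cos(s) ds. When s = 0, u = 0; when s = pi/2, u = 1.
The integral becomes 2·∫ u**5 du from 0 to 1, with antiderivative u**6/3.
Back in s: F(s) = sin(s)**6/3.
Then F(pi/2) - F(0) = (1/3) - (0) = 1/3.

1/3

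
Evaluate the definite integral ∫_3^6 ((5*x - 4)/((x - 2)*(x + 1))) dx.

Factor the denominator: x**2 - x - 2 = (x + 1)(x - 2).
Partial fractions: (5*x - 4)/((x - 2)*(x + 1)) = 3/(x + 1) + 2/(x - 2).
An antiderivative is F(x) = 2*log(x - 2) + 3*log(x + 1).
Then F(6) - F(3) = (4*log(2) + 3*log(7)) - (log(64)) = -2*log(2) + 3*log(7).

-2*log(2) + 3*log(7)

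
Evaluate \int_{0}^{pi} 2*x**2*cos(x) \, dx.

-4*pi

Integrate by parts twice (u = x^2, dv = 2*cos(x) dx).
An antiderivative is F(x) = 2*x**2*sin(x) + 4*x*cos(x) - 4*sin(x).
Then F(pi) - F(0) = (-4*pi) - (0) = -4*pi.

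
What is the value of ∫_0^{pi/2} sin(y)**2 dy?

pi/4

Use the identity sin^2(y) = (1 - cos(2*y))/2.
An antiderivative is F(y) = y/2 - sin(2*y)/4.
Then F(pi/2) - F(0) = (pi/4) - (0) = pi/4.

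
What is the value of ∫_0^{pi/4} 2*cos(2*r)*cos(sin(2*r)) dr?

sin(1)

Let u = sin(2*r), so du = 2*cos(2*r) dr. When r = 0, u = 0; when r = pi/4, u = 1.
The integral becomes ∫ cos(u) du from 0 to 1, with antiderivative sin(u).
Back in r: F(r) = sin(sin(2*r)).
Then F(pi/4) - F(0) = (sin(1)) - (0) = sin(1).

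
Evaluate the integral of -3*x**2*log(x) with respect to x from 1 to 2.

7/3 - 8*log(2)

Integrate by parts once (u = ln x, dv = -3*x**2 dx).
An antiderivative is F(x) = -x**3*(3*log(x) - 1)/3.
Then F(2) - F(1) = (8/3 - 8*log(2)) - (1/3) = 7/3 - 8*log(2).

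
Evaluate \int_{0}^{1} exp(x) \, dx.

An antiderivative is F(x) = exp(x).
Then F(1) - F(0) = (E) - (1) = -1 + E.

-1 + E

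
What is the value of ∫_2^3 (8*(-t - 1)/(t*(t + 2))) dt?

-4*log(5) - 4*log(3) + 12*log(2)

Factor the denominator: t**2 + 2*t = (t + 2)t.
Partial fractions: 8*(-t - 1)/(t*(t + 2)) = -4/(t + 2) - 4/t.
An antiderivative is F(t) = -4*log(t) - 4*log(t + 2).
Then F(3) - F(2) = (-4*log(5) - 4*log(3)) - (-12*log(2)) = -4*log(5) - 4*log(3) + 12*log(2).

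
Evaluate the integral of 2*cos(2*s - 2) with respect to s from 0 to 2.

2*sin(2)

Let u = 2*s - 2, so du = 2 ds. When s = 0, u = -2; when s = 2, u = 2.
The integral becomes ∫ cos(u) du from -2 to 2, with antiderivative sin(u).
Back in s: F(s) = sin(2*s - 2).
Then F(2) - F(0) = (sin(2)) - (-sin(2)) = 2*sin(2).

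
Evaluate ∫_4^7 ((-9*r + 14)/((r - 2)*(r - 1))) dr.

-4*log(5) - log(2)

Factor the denominator: r**2 - 3*r + 2 = (r - 1)(r - 2).
Partial fractions: (-9*r + 14)/((r - 2)*(r - 1)) = -5/(r - 1) - 4/(r - 2).
An antiderivative is F(r) = -4*log(r - 2) - 5*log(r - 1).
Then F(7) - F(4) = (-4*log(5) - 5*log(3) - 5*log(2)) - (-5*log(3) - 4*log(2)) = -4*log(5) - log(2).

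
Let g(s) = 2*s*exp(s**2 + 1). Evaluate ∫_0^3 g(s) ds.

-exp(1) + exp(10)

Let u = s**2 + 1, so du = 2*s ds. When s = 0, u = 1; when s = 3, u = 10.
The integral becomes ∫ exp(u) du from 1 to 10, with antiderivative exp(u).
Back in s: F(s) = exp(s**2 + 1).
Then F(3) - F(0) = (exp(10)) - (exp(1)) = -exp(1) + exp(10).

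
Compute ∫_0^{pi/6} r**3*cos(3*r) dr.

-pi/27 + pi**3/648 + 2/27

Integrate by parts 3 times (u = r^3, dv = cos(3*r) dr).
An antiderivative is F(r) = r**3*sin(3*r)/3 + r**2*cos(3*r)/3 - 2*r*sin(3*r)/9 - 2*cos(3*r)/27.
Then F(pi/6) - F(0) = (pi*(-24 + pi**2)/648) - (-2/27) = -pi/27 + pi**3/648 + 2/27.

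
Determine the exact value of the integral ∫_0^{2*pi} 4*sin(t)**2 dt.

4*pi

Use the identity sin^2(t) = (1 - cos(2*t))/2.
An antiderivative is F(t) = 2*t - sin(2*t).
Then F(2*pi) - F(0) = (4*pi) - (0) = 4*pi.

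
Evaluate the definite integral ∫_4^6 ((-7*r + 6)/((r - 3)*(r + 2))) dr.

Factor the denominator: r**2 - r - 6 = (r + 2)(r - 3).
Partial fractions: (-7*r + 6)/((r - 3)*(r + 2)) = -4/(r + 2) - 3/(r - 3).
An antiderivative is F(r) = -3*log(r - 3) - 4*log(r + 2).
Then F(6) - F(4) = (-12*log(2) - 3*log(3)) - (-4*log(3) - 4*log(2)) = -8*log(2) + log(3).

-8*log(2) + log(3)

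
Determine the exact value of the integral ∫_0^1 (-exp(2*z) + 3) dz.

An antiderivative is F(z) = -exp(2*z)/2 + 3*z.
Then F(1) - F(0) = (3 - exp(2)/2) - (-1/2) = 7/2 - exp(2)/2.

7/2 - exp(2)/2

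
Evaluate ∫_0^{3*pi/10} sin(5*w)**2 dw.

Use the identity sin^2(5*w) = (1 - cos(10*w))/2.
An antiderivative is F(w) = w/2 - sin(10*w)/20.
Then F(3*pi/10) - F(0) = (3*pi/20) - (0) = 3*pi/20.

3*pi/20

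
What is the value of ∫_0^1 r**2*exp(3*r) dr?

Integrate by parts twice (u = r^2, dv = exp(3*r) dr).
An antiderivative is F(r) = (9*r**2 - 6*r + 2)*exp(3*r)/27.
Then F(1) - F(0) = (5*exp(3)/27) - (2/27) = -2/27 + 5*exp(3)/27.

-2/27 + 5*exp(3)/27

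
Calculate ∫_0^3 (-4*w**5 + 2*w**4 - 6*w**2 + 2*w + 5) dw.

-2094/5

By the power rule, an antiderivative is F(w) = -2*w**6/3 + 2*w**5/5 - 2*w**3 + w**2 + 5*w.
Then F(3) - F(0) = (-2094/5) - (0) = -2094/5.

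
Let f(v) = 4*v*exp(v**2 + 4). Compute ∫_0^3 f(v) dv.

-2*(1 - exp(9))*exp(4)

Let u = v**2 + 4, so du = 2*v dv. When v = 0, u = 4; when v = 3, u = 13.
The integral becomes 2·∫ exp(u) du from 4 to 13, with antiderivative 2*exp(u).
Back in v: F(v) = 2*exp(v**2 + 4).
Then F(3) - F(0) = (2*exp(13)) - (2*exp(4)) = -2*(1 - exp(9))*exp(4).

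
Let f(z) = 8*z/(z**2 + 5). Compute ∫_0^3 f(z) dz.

Let u = z**2 + 5, so du = 2*z dz. When z = 0, u = 5; when z = 3, u = 14.
The integral becomes 4·∫ 1/u du from 5 to 14, with antiderivative 4*log(u).
Back in z: F(z) = 4*log(z**2 + 5).
Then F(3) - F(0) = (4*log(2) + 4*log(7)) - (4*log(5)) = -4*log(5) + 4*log(2) + 4*log(7).

-4*log(5) + 4*log(2) + 4*log(7)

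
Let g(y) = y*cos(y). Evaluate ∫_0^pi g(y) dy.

Integrate by parts once (u = y, dv = cos(y) dy).
An antiderivative is F(y) = y*sin(y) + cos(y).
Then F(pi) - F(0) = (-1) - (1) = -2.

-2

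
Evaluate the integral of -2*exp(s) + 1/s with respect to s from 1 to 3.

An antiderivative is F(s) = -2*exp(s) + log(s).
Then F(3) - F(1) = (-2*exp(3) + log(3)) - (-2*exp(1)) = -2*exp(3) + log(3) + 2*exp(1).

-2*exp(3) + log(3) + 2*exp(1)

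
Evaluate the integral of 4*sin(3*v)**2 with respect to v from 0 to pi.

2*pi

Use the identity sin^2(3*v) = (1 - cos(6*v))/2.
An antiderivative is F(v) = 2*v - sin(6*v)/3.
Then F(pi) - F(0) = (2*pi) - (0) = 2*pi.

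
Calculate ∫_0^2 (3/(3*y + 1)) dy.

log(7)

Let u = 3*y + 1, so du = 3 dy. When y = 0, u = 1; when y = 2, u = 7.
The integral becomes ∫ 1/u du from 1 to 7, with antiderivative log(u).
Back in y: F(y) = log(3*y + 1).
Then F(2) - F(0) = (log(7)) - (0) = log(7).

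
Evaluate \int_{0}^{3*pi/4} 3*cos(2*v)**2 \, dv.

9*pi/8

Use the identity cos^2(2*v) = (1 + cos(4*v))/2.
An antiderivative is F(v) = 3*v/2 + 3*sin(4*v)/8.
Then F(3*pi/4) - F(0) = (9*pi/8) - (0) = 9*pi/8.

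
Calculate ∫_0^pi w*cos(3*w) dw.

-2/9

Integrate by parts once (u = w, dv = cos(3*w) dw).
An antiderivative is F(w) = w*sin(3*w)/3 + cos(3*w)/9.
Then F(pi) - F(0) = (-1/9) - (1/9) = -2/9.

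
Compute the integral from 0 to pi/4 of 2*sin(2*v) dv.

1

An antiderivative is F(v) = -cos(2*v).
Then F(pi/4) - F(0) = (0) - (-1) = 1.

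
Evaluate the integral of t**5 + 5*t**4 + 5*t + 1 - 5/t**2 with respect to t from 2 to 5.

By the power rule, an antiderivative is F(t) = t**6/6 + t**5 + 5*t**2/2 + t + 5/t.
Then F(5) - F(2) = (17393/3) - (343/6) = 11481/2.

11481/2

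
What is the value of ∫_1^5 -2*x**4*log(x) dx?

Integrate by parts once (u = ln x, dv = -2*x**4 dx).
An antiderivative is F(x) = -2*x**5*(5*log(x) - 1)/25.
Then F(5) - F(1) = (250 - 1250*log(5)) - (2/25) = 6248/25 - 1250*log(5).

6248/25 - 1250*log(5)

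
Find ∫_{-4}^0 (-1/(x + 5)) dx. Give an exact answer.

An antiderivative is F(x) = -log(x + 5).
Then F(0) - F(-4) = (-log(5)) - (0) = -log(5).

-log(5)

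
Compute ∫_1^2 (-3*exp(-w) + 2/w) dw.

-3*exp(-1) + 3*exp(-2) + 2*log(2)

An antiderivative is F(w) = 2*log(w) + 3*exp(-w).
Then F(2) - F(1) = (3*exp(-2) + 2*log(2)) - (3*exp(-1)) = -3*exp(-1) + 3*exp(-2) + 2*log(2).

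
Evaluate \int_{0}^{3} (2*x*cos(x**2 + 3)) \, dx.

sin(12) - sin(3)

Let u = x**2 + 3, so du = 2*x dx. When x = 0, u = 3; when x = 3, u = 12.
The integral becomes ∫ cos(u) du from 3 to 12, with antiderivative sin(u).
Back in x: F(x) = sin(x**2 + 3).
Then F(3) - F(0) = (sin(12)) - (sin(3)) = sin(12) - sin(3).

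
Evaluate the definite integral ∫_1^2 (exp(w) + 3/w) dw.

-exp(1) + log(8) + exp(2)

An antiderivative is F(w) = exp(w) + 3*log(w).
Then F(2) - F(1) = (log(8) + exp(2)) - (exp(1)) = -exp(1) + log(8) + exp(2).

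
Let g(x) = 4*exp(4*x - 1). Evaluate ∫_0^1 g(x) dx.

Let u = 4*x - 1, so du = 4 dx. When x = 0, u = -1; when x = 1, u = 3.
The integral becomes ∫ exp(u) du from -1 to 3, with antiderivative exp(u).
Back in x: F(x) = exp(4*x - 1).
Then F(1) - F(0) = (exp(3)) - (exp(-1)) = -(1 - exp(4))*exp(-1).

-(1 - exp(4))*exp(-1)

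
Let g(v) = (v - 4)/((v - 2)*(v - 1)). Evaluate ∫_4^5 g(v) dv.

Factor the denominator: v**2 - 3*v + 2 = (v - 1)(v - 2).
Partial fractions: (v - 4)/((v - 2)*(v - 1)) = 3/(v - 1) - 2/(v - 2).
An antiderivative is F(v) = -2*log(v - 2) + 3*log(v - 1).
Then F(5) - F(4) = (log(64/9)) - (log(27/4)) = -5*log(3) + 8*log(2).

-5*log(3) + 8*log(2)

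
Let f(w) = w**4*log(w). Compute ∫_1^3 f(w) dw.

-242/25 + 243*log(3)/5

Integrate by parts once (u = ln w, dv = w**4 dw).
An antiderivative is F(w) = w**5*(5*log(w) - 1)/25.
Then F(3) - F(1) = (-243/25 + 243*log(3)/5) - (-1/25) = -242/25 + 243*log(3)/5.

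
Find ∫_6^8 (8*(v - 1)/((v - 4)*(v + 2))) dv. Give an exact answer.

Factor the denominator: v**2 - 2*v - 8 = (v + 2)(v - 4).
Partial fractions: 8*(v - 1)/((v - 4)*(v + 2)) = 4/(v + 2) + 4/(v - 4).
An antiderivative is F(v) = 4*log(v - 4) + 4*log(v + 2).
Then F(8) - F(6) = (4*log(5) + 12*log(2)) - (16*log(2)) = -4*log(2) + 4*log(5).

-4*log(2) + 4*log(5)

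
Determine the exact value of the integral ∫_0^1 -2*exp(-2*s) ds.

An antiderivative is F(s) = exp(-2*s).
Then F(1) - F(0) = (exp(-2)) - (1) = -1 + exp(-2).

-1 + exp(-2)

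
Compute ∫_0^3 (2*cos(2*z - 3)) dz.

Let u = 2*z - 3, so du = 2 dz. When z = 0, u = -3; when z = 3, u = 3.
The integral becomes ∫ cos(u) du from -3 to 3, with antiderivative sin(u).
Back in z: F(z) = sin(2*z - 3).
Then F(3) - F(0) = (sin(3)) - (-sin(3)) = 2*sin(3).

2*sin(3)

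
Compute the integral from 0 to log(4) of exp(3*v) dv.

21

Let u = exp(v), so du = exp(v) dv. When v = 0, u = 1; when v = log(4), u = 4.
The integral becomes ∫ u**2 du from 1 to 4, with antiderivative u**3/3.
Back in v: F(v) = exp(3*v)/3.
Then F(log(4)) - F(0) = (64/3) - (1/3) = 21.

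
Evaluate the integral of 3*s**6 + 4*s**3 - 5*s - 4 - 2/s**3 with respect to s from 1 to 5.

5955032/175

By the power rule, an antiderivative is F(s) = 3*s**7/7 + s**4 - 5*s**2/2 - 4*s + s**(-2).
Then F(5) - F(1) = (11908639/350) - (-57/14) = 5955032/175.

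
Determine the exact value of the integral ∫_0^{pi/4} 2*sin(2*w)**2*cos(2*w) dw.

Let u = sin(2*w), so du = 2*cos(2*w) dw. When w = 0, u = 0; when w = pi/4, u = 1.
The integral becomes ∫ u**2 du from 0 to 1, with antiderivative u**3/3.
Back in w: F(w) = sin(2*w)**3/3.
Then F(pi/4) - F(0) = (1/3) - (0) = 1/3.

1/3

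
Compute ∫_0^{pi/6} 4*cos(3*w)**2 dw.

Use the identity cos^2(3*w) = (1 + cos(6*w))/2.
An antiderivative is F(w) = 2*w + sin(6*w)/3.
Then F(pi/6) - F(0) = (pi/3) - (0) = pi/3.

pi/3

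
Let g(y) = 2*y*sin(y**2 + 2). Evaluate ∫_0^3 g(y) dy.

Let u = y**2 + 2, so du = 2*y dy. When y = 0, u = 2; when y = 3, u = 11.
The integral becomes ∫ sin(u) du from 2 to 11, with antiderivative -cos(u).
Back in y: F(y) = -cos(y**2 + 2).
Then F(3) - F(0) = (-cos(11)) - (-cos(2)) = cos(2) - cos(11).

cos(2) - cos(11)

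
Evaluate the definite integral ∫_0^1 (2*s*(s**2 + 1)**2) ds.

Let u = s**2 + 1, so du = 2*s ds. When s = 0, u = 1; when s = 1, u = 2.
The integral becomes ∫ u**2 du from 1 to 2, with antiderivative u**3/3.
Back in s: F(s) = (s**2 + 1)**3/3.
Then F(1) - F(0) = (8/3) - (1/3) = 7/3.

7/3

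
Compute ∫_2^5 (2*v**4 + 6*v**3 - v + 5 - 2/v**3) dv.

By the power rule, an antiderivative is F(v) = 2*v**5/5 + 3*v**4/2 - v**2/2 + 5*v + v**(-2).
Then F(5) - F(2) = (55001/25) - (901/20) = 215499/100.

215499/100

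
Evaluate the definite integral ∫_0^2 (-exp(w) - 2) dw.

An antiderivative is F(w) = -2*w - exp(w).
Then F(2) - F(0) = (-exp(2) - 4) - (-1) = -exp(2) - 3.

-exp(2) - 3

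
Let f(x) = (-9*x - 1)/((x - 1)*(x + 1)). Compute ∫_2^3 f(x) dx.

-13*log(2) + 4*log(3)

Factor the denominator: x**2 - 1 = (x + 1)(x - 1).
Partial fractions: (-9*x - 1)/((x - 1)*(x + 1)) = -4/(x + 1) - 5/(x - 1).
An antiderivative is F(x) = -5*log(x - 1) - 4*log(x + 1).
Then F(3) - F(2) = (-13*log(2)) - (-log(81)) = -13*log(2) + 4*log(3).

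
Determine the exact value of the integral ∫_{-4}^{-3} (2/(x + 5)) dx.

log(4)

An antiderivative is F(x) = 2*log(x + 5).
Then F(-3) - F(-4) = (log(4)) - (0) = log(4).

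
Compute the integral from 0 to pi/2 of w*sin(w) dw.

1

Integrate by parts once (u = w, dv = sin(w) dw).
An antiderivative is F(w) = -w*cos(w) + sin(w).
Then F(pi/2) - F(0) = (1) - (0) = 1.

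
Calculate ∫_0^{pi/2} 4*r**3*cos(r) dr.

-12*pi + pi**3/2 + 24

Integrate by parts 3 times (u = r^3, dv = 4*cos(r) dr).
An antiderivative is F(r) = 4*r**3*sin(r) + 12*r**2*cos(r) - 24*r*sin(r) - 24*cos(r).
Then F(pi/2) - F(0) = (pi*(-24 + pi**2)/2) - (-24) = -12*pi + pi**3/2 + 24.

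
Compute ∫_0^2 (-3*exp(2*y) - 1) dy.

An antiderivative is F(y) = -3*exp(2*y)/2 - y.
Then F(2) - F(0) = (-3*exp(4)/2 - 2) - (-3/2) = -3*exp(4)/2 - 1/2.

-3*exp(4)/2 - 1/2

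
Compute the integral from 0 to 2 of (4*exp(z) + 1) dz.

An antiderivative is F(z) = z + 4*exp(z).
Then F(2) - F(0) = (2 + 4*exp(2)) - (4) = -2 + 4*exp(2).

-2 + 4*exp(2)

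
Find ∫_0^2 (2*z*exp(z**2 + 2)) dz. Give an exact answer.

Let u = z**2 + 2, so du = 2*z dz. When z = 0, u = 2; when z = 2, u = 6.
The integral becomes ∫ exp(u) du from 2 to 6, with antiderivative exp(u).
Back in z: F(z) = exp(z**2 + 2).
Then F(2) - F(0) = (exp(6)) - (exp(2)) = -exp(2) + exp(6).

-exp(2) + exp(6)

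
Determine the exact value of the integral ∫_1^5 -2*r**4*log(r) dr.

Integrate by parts once (u = ln r, dv = -2*r**4 dr).
An antiderivative is F(r) = -2*r**5*(5*log(r) - 1)/25.
Then F(5) - F(1) = (250 - 1250*log(5)) - (2/25) = 6248/25 - 1250*log(5).

6248/25 - 1250*log(5)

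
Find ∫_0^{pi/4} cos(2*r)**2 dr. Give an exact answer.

Use the identity cos^2(2*r) = (1 + cos(4*r))/2.
An antiderivative is F(r) = r/2 + sin(4*r)/8.
Then F(pi/4) - F(0) = (pi/8) - (0) = pi/8.

pi/8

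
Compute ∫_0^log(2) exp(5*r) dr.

31/5

Let u = exp(r), so du = exp(r) dr. When r = 0, u = 1; when r = log(2), u = 2.
The integral becomes ∫ u**4 du from 1 to 2, with antiderivative u**5/5.
Back in r: F(r) = exp(5*r)/5.
Then F(log(2)) - F(0) = (32/5) - (1/5) = 31/5.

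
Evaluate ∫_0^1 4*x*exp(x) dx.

4

Integrate by parts once (u = x, dv = 4*exp(x) dx).
An antiderivative is F(x) = (4*x - 4)*exp(x).
Then F(1) - F(0) = (0) - (-4) = 4.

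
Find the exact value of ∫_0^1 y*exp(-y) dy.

1 - 2*exp(-1)

Integrate by parts once (u = y, dv = exp(-y) dy).
An antiderivative is F(y) = (-y - 1)*exp(-y).
Then F(1) - F(0) = (-2*exp(-1)) - (-1) = 1 - 2*exp(-1).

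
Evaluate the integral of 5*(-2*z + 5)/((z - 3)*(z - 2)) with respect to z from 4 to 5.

Factor the denominator: z**2 - 5*z + 6 = (z - 2)(z - 3).
Partial fractions: 5*(-2*z + 5)/((z - 3)*(z - 2)) = -5/(z - 2) - 5/(z - 3).
An antiderivative is F(z) = -5*log(z - 3) - 5*log(z - 2).
Then F(5) - F(4) = (-5*log(3) - 5*log(2)) - (-log(32)) = -5*log(3).

-5*log(3)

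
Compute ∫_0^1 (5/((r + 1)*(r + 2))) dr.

Factor the denominator: r**2 + 3*r + 2 = (r + 2)(r + 1).
Partial fractions: 5/((r + 1)*(r + 2)) = -5/(r + 2) + 5/(r + 1).
An antiderivative is F(r) = 5*log(r + 1) - 5*log(r + 2).
Then F(1) - F(0) = (-5*log(3) + 5*log(2)) - (-log(32)) = -5*log(3) + 10*log(2).

-5*log(3) + 10*log(2)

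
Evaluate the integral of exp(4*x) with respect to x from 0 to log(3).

Let u = exp(x), so du = exp(x) dx. When x = 0, u = 1; when x = log(3), u = 3.
The integral becomes ∫ u**3 du from 1 to 3, with antiderivative u**4/4.
Back in x: F(x) = exp(4*x)/4.
Then F(log(3)) - F(0) = (81/4) - (1/4) = 20.

20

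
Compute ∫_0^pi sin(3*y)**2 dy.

pi/2

Use the identity sin^2(3*y) = (1 - cos(6*y))/2.
An antiderivative is F(y) = y/2 - sin(6*y)/12.
Then F(pi) - F(0) = (pi/2) - (0) = pi/2.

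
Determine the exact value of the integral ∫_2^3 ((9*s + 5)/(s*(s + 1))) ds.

log(24)

Factor the denominator: s**2 + s = (s + 1)s.
Partial fractions: (9*s + 5)/(s*(s + 1)) = 4/(s + 1) + 5/s.
An antiderivative is F(s) = 5*log(s) + 4*log(s + 1).
Then F(3) - F(2) = (5*log(3) + 8*log(2)) - (5*log(2) + 4*log(3)) = log(24).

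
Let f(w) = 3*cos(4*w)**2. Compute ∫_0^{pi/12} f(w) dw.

3*sqrt(3)/32 + pi/8

Use the identity cos^2(4*w) = (1 + cos(8*w))/2.
An antiderivative is F(w) = 3*w/2 + 3*sin(8*w)/16.
Then F(pi/12) - F(0) = (3*sqrt(3)/32 + pi/8) - (0) = 3*sqrt(3)/32 + pi/8.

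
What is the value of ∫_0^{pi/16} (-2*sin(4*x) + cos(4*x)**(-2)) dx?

An antiderivative is F(x) = cos(4*x)/2 + tan(4*x)/4.
Then F(pi/16) - F(0) = (1/4 + sqrt(2)/4) - (1/2) = -1/4 + sqrt(2)/4.

-1/4 + sqrt(2)/4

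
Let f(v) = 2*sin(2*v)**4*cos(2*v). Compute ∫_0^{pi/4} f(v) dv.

1/5

Let u = sin(2*v), so du = 2*cos(2*v) dv. When v = 0, u = 0; when v = pi/4, u = 1.
The integral becomes ∫ u**4 du from 0 to 1, with antiderivative u**5/5.
Back in v: F(v) = sin(2*v)**5/5.
Then F(pi/4) - F(0) = (1/5) - (0) = 1/5.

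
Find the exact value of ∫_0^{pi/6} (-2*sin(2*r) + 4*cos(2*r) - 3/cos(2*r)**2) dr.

An antiderivative is F(r) = 2*sin(2*r) + cos(2*r) - 3*tan(2*r)/2.
Then F(pi/6) - F(0) = (1/2 - sqrt(3)/2) - (1) = -sqrt(3)/2 - 1/2.

-sqrt(3)/2 - 1/2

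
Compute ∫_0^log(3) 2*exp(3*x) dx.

52/3

Let u = exp(x), so du = exp(x) dx. When x = 0, u = 1; when x = log(3), u = 3.
The integral becomes 2·∫ u**2 du from 1 to 3, with antiderivative 2*u**3/3.
Back in x: F(x) = 2*exp(3*x)/3.
Then F(log(3)) - F(0) = (18) - (2/3) = 52/3.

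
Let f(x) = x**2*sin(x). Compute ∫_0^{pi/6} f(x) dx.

-2 - sqrt(3)*pi**2/72 + pi/6 + sqrt(3)

Integrate by parts twice (u = x^2, dv = sin(x) dx).
An antiderivative is F(x) = -x**2*cos(x) + 2*x*sin(x) + 2*cos(x).
Then F(pi/6) - F(0) = (-sqrt(3)*pi**2/72 + pi/6 + sqrt(3)) - (2) = -2 - sqrt(3)*pi**2/72 + pi/6 + sqrt(3).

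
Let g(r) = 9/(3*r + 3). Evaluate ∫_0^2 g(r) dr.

Let u = 3*r + 3, so du = 3 dr. When r = 0, u = 3; when r = 2, u = 9.
The integral becomes 3·∫ 1/u du from 3 to 9, with antiderivative 3*log(u).
Back in r: F(r) = 3*log(3*r + 3).
Then F(2) - F(0) = (6*log(3)) - (log(27)) = log(27).

log(27)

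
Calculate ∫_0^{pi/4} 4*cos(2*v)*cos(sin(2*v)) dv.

Let u = sin(2*v), so du = 2*cos(2*v) dv. When v = 0, u = 0; when v = pi/4, u = 1.
The integral becomes 2·∫ cos(u) du from 0 to 1, with antiderivative 2*sin(u).
Back in v: F(v) = 2*sin(sin(2*v)).
Then F(pi/4) - F(0) = (2*sin(1)) - (0) = 2*sin(1).

2*sin(1)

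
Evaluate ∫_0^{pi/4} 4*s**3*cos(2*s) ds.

-3*pi/4 + pi**3/32 + 3/2

Integrate by parts 3 times (u = s^3, dv = 4*cos(2*s) ds).
An antiderivative is F(s) = 2*s**3*sin(2*s) + 3*s**2*cos(2*s) - 3*s*sin(2*s) - 3*cos(2*s)/2.
Then F(pi/4) - F(0) = (pi*(-24 + pi**2)/32) - (-3/2) = -3*pi/4 + pi**3/32 + 3/2.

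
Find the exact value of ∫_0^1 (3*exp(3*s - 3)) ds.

1 - exp(-3)

Let u = 3*s - 3, so du = 3 ds. When s = 0, u = -3; when s = 1, u = 0.
The integral becomes ∫ exp(u) du from -3 to 0, with antiderivative exp(u).
Back in s: F(s) = exp(3*s - 3).
Then F(1) - F(0) = (1) - (exp(-3)) = 1 - exp(-3).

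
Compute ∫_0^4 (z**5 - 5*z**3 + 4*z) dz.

By the power rule, an antiderivative is F(z) = z**6/6 - 5*z**4/4 + 2*z**2.
Then F(4) - F(0) = (1184/3) - (0) = 1184/3.

1184/3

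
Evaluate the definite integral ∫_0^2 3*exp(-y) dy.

An antiderivative is F(y) = -3*exp(-y).
Then F(2) - F(0) = (-3*exp(-2)) - (-3) = 3 - 3*exp(-2).

3 - 3*exp(-2)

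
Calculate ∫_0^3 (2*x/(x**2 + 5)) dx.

Let u = x**2 + 5, so du = 2*x dx. When x = 0, u = 5; when x = 3, u = 14.
The integral becomes ∫ 1/u du from 5 to 14, with antiderivative log(u).
Back in x: F(x) = log(x**2 + 5).
Then F(3) - F(0) = (log(14)) - (log(5)) = log(14/5).

log(14/5)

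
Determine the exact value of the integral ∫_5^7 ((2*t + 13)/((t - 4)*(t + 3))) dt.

-log(5) + 2*log(2) + 3*log(3)

Factor the denominator: t**2 - t - 12 = (t + 3)(t - 4).
Partial fractions: (2*t + 13)/((t - 4)*(t + 3)) = -1/(t + 3) + 3/(t - 4).
An antiderivative is F(t) = 3*log(t - 4) - log(t + 3).
Then F(7) - F(5) = (log(27/10)) - (-log(8)) = -log(5) + 2*log(2) + 3*log(3).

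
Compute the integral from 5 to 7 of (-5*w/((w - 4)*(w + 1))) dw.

Factor the denominator: w**2 - 3*w - 4 = (w + 1)(w - 4).
Partial fractions: -5*w/((w - 4)*(w + 1)) = -1/(w + 1) - 4/(w - 4).
An antiderivative is F(w) = -4*log(w - 4) - log(w + 1).
Then F(7) - F(5) = (-4*log(3) - 3*log(2)) - (-log(6)) = -3*log(3) - 2*log(2).

-3*log(3) - 2*log(2)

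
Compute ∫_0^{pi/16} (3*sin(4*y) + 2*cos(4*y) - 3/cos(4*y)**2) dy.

An antiderivative is F(y) = sin(4*y)/2 - 3*cos(4*y)/4 - 3*tan(4*y)/4.
Then F(pi/16) - F(0) = (-3/4 - sqrt(2)/8) - (-3/4) = -sqrt(2)/8.

-sqrt(2)/8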